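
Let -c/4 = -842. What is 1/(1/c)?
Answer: 3368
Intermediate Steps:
c = 3368 (c = -4*(-842) = 3368)
1/(1/c) = 1/(1/3368) = 3368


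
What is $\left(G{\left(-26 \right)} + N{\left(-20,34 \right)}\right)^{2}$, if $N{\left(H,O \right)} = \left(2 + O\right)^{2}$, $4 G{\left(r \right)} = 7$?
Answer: $\frac{26946481}{16} \approx 1.6842 \cdot 10^{6}$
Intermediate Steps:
$G{\left(r \right)} = \frac{7}{4}$ ($G{\left(r \right)} = \frac{1}{4} \cdot 7 = \frac{7}{4}$)
$\left(G{\left(-26 \right)} + N{\left(-20,34 \right)}\right)^{2} = \left(\frac{7}{4} + \left(2 + 34\right)^{2}\right)^{2} = \left(\frac{7}{4} + 36^{2}\right)^{2} = \left(\frac{7}{4} + 1296\right)^{2} = \left(\frac{5191}{4}\right)^{2} = \frac{26946481}{16}$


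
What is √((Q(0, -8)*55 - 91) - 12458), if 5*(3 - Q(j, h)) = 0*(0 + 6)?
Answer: 12*I*√86 ≈ 111.28*I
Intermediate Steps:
Q(j, h) = 3 (Q(j, h) = 3 - 0*(0 + 6) = 3 - 0*6 = 3 - ⅕*0 = 3 + 0 = 3)
√((Q(0, -8)*55 - 91) - 12458) = √((3*55 - 91) - 12458) = √((165 - 91) - 12458) = √(74 - 12458) = √(-12384) = 12*I*√86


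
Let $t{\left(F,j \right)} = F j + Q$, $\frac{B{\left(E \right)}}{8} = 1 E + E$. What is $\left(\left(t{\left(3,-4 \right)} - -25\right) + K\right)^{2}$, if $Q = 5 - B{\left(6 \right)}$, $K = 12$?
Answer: $4356$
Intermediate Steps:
$B{\left(E \right)} = 16 E$ ($B{\left(E \right)} = 8 \left(1 E + E\right) = 8 \left(E + E\right) = 8 \cdot 2 E = 16 E$)
$Q = -91$ ($Q = 5 - 16 \cdot 6 = 5 - 96 = -91$)
$t{\left(F,j \right)} = -91 + F j$ ($t{\left(F,j \right)} = F j - 91 = -91 + F j$)
$\left(\left(t{\left(3,-4 \right)} - -25\right) + K\right)^{2} = \left(\left(\left(-91 + 3 \left(-4\right)\right) - -25\right) + 12\right)^{2} = \left(\left(\left(-91 - 12\right) + 25\right) + 12\right)^{2} = \left(\left(-103 + 25\right) + 12\right)^{2} = \left(-78 + 12\right)^{2} = \left(-66\right)^{2} = 4356$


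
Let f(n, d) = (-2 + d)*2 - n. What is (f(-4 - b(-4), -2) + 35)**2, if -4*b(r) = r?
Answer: 1024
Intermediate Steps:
b(r) = -r/4
f(n, d) = -4 - n + 2*d (f(n, d) = (-4 + 2*d) - n = -4 - n + 2*d)
(f(-4 - b(-4), -2) + 35)**2 = ((-4 - (-4 - (-1)*(-4)/4) + 2*(-2)) + 35)**2 = ((-4 - (-4 - 1*1) - 4) + 35)**2 = ((-4 - (-4 - 1) - 4) + 35)**2 = ((-4 - 1*(-5) - 4) + 35)**2 = ((-4 + 5 - 4) + 35)**2 = (-3 + 35)**2 = 32**2 = 1024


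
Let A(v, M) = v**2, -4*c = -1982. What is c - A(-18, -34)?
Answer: 343/2 ≈ 171.50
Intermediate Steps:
c = 991/2 (c = -1/4*(-1982) = 991/2 ≈ 495.50)
c - A(-18, -34) = 991/2 - 1*(-18)**2 = 991/2 - 1*324 = 991/2 - 324 = 343/2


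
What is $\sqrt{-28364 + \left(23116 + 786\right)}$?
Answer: $i \sqrt{4462} \approx 66.798 i$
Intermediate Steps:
$\sqrt{-28364 + \left(23116 + 786\right)} = \sqrt{-28364 + 23902} = \sqrt{-4462} = i \sqrt{4462}$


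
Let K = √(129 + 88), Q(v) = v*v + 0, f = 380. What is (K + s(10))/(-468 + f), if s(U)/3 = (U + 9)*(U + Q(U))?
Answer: -285/4 - √217/88 ≈ -71.417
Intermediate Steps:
Q(v) = v² (Q(v) = v² + 0 = v²)
K = √217 ≈ 14.731
s(U) = 3*(9 + U)*(U + U²) (s(U) = 3*((U + 9)*(U + U²)) = 3*((9 + U)*(U + U²)) = 3*(9 + U)*(U + U²))
(K + s(10))/(-468 + f) = (√217 + 3*10*(9 + 10² + 10*10))/(-468 + 380) = (√217 + 3*10*(9 + 100 + 100))/(-88) = (√217 + 3*10*209)*(-1/88) = (√217 + 6270)*(-1/88) = (6270 + √217)*(-1/88) = -285/4 - √217/88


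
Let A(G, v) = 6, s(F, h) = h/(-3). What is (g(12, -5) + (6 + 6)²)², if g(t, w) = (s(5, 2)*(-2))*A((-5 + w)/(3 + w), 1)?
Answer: 23104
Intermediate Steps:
s(F, h) = -h/3 (s(F, h) = h*(-⅓) = -h/3)
g(t, w) = 8 (g(t, w) = (-⅓*2*(-2))*6 = -⅔*(-2)*6 = (4/3)*6 = 8)
(g(12, -5) + (6 + 6)²)² = (8 + (6 + 6)²)² = (8 + 12²)² = (8 + 144)² = 152² = 23104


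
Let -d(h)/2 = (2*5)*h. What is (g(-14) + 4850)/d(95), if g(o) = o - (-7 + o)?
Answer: -4857/1900 ≈ -2.5563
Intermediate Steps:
g(o) = 7 (g(o) = o + (7 - o) = 7)
d(h) = -20*h (d(h) = -2*2*5*h = -20*h)
(g(-14) + 4850)/d(95) = (7 + 4850)/((-20*95)) = 4857/(-1900) = 4857*(-1/1900) = -4857/1900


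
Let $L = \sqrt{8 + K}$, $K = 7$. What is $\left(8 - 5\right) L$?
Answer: $3 \sqrt{15} \approx 11.619$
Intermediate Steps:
$L = \sqrt{15}$ ($L = \sqrt{8 + 7} = \sqrt{15} \approx 3.873$)
$\left(8 - 5\right) L = \left(8 - 5\right) \sqrt{15} = 3 \sqrt{15}$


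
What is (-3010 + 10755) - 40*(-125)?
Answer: 12745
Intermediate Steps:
(-3010 + 10755) - 40*(-125) = 7745 + 5000 = 12745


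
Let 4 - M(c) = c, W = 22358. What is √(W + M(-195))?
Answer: √22557 ≈ 150.19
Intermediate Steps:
M(c) = 4 - c
√(W + M(-195)) = √(22358 + (4 - 1*(-195))) = √(22358 + (4 + 195)) = √(22358 + 199) = √22557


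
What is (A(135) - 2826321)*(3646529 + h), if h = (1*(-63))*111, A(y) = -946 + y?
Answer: -10289448690752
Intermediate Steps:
h = -6993 (h = -63*111 = -6993)
(A(135) - 2826321)*(3646529 + h) = ((-946 + 135) - 2826321)*(3646529 - 6993) = (-811 - 2826321)*3639536 = -2827132*3639536 = -10289448690752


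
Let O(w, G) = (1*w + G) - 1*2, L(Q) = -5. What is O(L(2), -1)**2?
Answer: 64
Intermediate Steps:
O(w, G) = -2 + G + w (O(w, G) = (w + G) - 2 = (G + w) - 2 = -2 + G + w)
O(L(2), -1)**2 = (-2 - 1 - 5)**2 = (-8)**2 = 64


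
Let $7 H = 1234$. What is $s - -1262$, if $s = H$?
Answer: $\frac{10068}{7} \approx 1438.3$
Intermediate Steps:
$H = \frac{1234}{7}$ ($H = \frac{1}{7} \cdot 1234 = \frac{1234}{7} \approx 176.29$)
$s = \frac{1234}{7} \approx 176.29$
$s - -1262 = \frac{1234}{7} - -1262 = \frac{1234}{7} + 1262 = \frac{10068}{7}$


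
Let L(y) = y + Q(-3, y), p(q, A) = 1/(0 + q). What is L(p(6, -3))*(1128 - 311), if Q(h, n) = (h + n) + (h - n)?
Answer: -28595/6 ≈ -4765.8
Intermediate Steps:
Q(h, n) = 2*h
p(q, A) = 1/q
L(y) = -6 + y (L(y) = y + 2*(-3) = y - 6 = -6 + y)
L(p(6, -3))*(1128 - 311) = (-6 + 1/6)*(1128 - 311) = (-6 + ⅙)*817 = -35/6*817 = -28595/6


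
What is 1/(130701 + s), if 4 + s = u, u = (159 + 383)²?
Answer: 1/424461 ≈ 2.3559e-6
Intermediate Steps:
u = 293764 (u = 542² = 293764)
s = 293760 (s = -4 + 293764 = 293760)
1/(130701 + s) = 1/(130701 + 293760) = 1/424461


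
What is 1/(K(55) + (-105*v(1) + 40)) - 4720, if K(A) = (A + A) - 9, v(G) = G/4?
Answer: -2166476/459 ≈ -4720.0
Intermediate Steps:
v(G) = G/4 (v(G) = G*(1/4) = G/4)
K(A) = -9 + 2*A (K(A) = 2*A - 9 = -9 + 2*A)
1/(K(55) + (-105*v(1) + 40)) - 4720 = 1/((-9 + 2*55) + (-105/4 + 40)) - 4720 = 1/((-9 + 110) + (-105*1/4 + 40)) - 4720 = 1/(101 + (-105/4 + 40)) - 4720 = 1/(101 + 55/4) - 4720 = 1/(459/4) - 4720 = 4/459 - 4720 = -2166476/459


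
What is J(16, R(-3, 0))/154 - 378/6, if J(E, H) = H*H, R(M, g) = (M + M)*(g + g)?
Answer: -63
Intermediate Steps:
R(M, g) = 4*M*g (R(M, g) = (2*M)*(2*g) = 4*M*g)
J(E, H) = H²
J(16, R(-3, 0))/154 - 378/6 = (4*(-3)*0)²/154 - 378/6 = 0²*(1/154) - 378*⅙ = 0*(1/154) - 63 = 0 - 63 = -63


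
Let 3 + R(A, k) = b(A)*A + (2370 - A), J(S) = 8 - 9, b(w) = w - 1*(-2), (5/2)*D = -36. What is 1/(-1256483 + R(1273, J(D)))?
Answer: 1/367686 ≈ 2.7197e-6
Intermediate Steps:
D = -72/5 (D = (⅖)*(-36) = -72/5 ≈ -14.400)
b(w) = 2 + w (b(w) = w + 2 = 2 + w)
J(S) = -1
R(A, k) = 2367 - A + A*(2 + A) (R(A, k) = -3 + ((2 + A)*A + (2370 - A)) = -3 + (A*(2 + A) + (2370 - A)) = -3 + (2370 - A + A*(2 + A)) = 2367 - A + A*(2 + A))
1/(-1256483 + R(1273, J(D))) = 1/(-1256483 + (2367 + 1273 + 1273²)) = 1/(-1256483 + (2367 + 1273 + 1620529)) = 1/(-1256483 + 1624169) = 1/367686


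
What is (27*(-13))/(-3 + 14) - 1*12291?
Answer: -135552/11 ≈ -12323.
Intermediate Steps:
(27*(-13))/(-3 + 14) - 1*12291 = -351/11 - 12291 = -135552/11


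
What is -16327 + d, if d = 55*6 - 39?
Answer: -16036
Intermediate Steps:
d = 291 (d = 330 - 39 = 291)
-16327 + d = -16327 + 291 = -16036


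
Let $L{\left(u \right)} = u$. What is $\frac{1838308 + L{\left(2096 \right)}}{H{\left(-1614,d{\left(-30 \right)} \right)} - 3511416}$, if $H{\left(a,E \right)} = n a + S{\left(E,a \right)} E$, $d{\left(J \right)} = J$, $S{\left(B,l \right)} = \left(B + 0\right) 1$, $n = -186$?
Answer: $- \frac{153367}{267526} \approx -0.57328$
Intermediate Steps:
$S{\left(B,l \right)} = B$ ($S{\left(B,l \right)} = B 1 = B$)
$H{\left(a,E \right)} = E^{2} - 186 a$ ($H{\left(a,E \right)} = - 186 a + E E = - 186 a + E^{2} = E^{2} - 186 a$)
$\frac{1838308 + L{\left(2096 \right)}}{H{\left(-1614,d{\left(-30 \right)} \right)} - 3511416} = \frac{1838308 + 2096}{\left(\left(-30\right)^{2} - -300204\right) - 3511416} = \frac{1840404}{\left(900 + 300204\right) - 3511416} = \frac{1840404}{301104 - 3511416} = \frac{1840404}{-3210312} = 1840404 \left(- \frac{1}{3210312}\right) = - \frac{153367}{267526}$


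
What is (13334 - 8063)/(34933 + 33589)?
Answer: 5271/68522 ≈ 0.076924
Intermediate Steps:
(13334 - 8063)/(34933 + 33589) = 5271/68522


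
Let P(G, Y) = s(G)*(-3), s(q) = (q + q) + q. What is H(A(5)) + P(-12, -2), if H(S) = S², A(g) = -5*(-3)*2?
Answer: 1008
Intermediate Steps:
A(g) = 30 (A(g) = 15*2 = 30)
s(q) = 3*q (s(q) = 2*q + q = 3*q)
P(G, Y) = -9*G (P(G, Y) = (3*G)*(-3) = -9*G)
H(A(5)) + P(-12, -2) = 30² - 9*(-12) = 900 + 108 = 1008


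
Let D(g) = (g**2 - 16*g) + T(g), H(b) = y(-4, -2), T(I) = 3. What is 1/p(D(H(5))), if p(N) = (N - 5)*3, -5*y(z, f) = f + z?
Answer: -25/1482 ≈ -0.016869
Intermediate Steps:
y(z, f) = -f/5 - z/5 (y(z, f) = -(f + z)/5 = -f/5 - z/5)
H(b) = 6/5 (H(b) = -1/5*(-2) - 1/5*(-4) = 2/5 + 4/5 = 6/5)
D(g) = 3 + g**2 - 16*g (D(g) = (g**2 - 16*g) + 3 = 3 + g**2 - 16*g)
p(N) = -15 + 3*N (p(N) = (-5 + N)*3 = -15 + 3*N)
1/p(D(H(5))) = 1/(-15 + 3*(3 + (6/5)**2 - 16*6/5)) = 1/(-15 + 3*(3 + 36/25 - 96/5)) = 1/(-15 + 3*(-369/25)) = 1/(-15 - 1107/25) = 1/(-1482/25) = -25/1482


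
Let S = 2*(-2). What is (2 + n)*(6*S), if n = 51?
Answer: -1272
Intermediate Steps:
S = -4
(2 + n)*(6*S) = (2 + 51)*(6*(-4)) = 53*(-24) = -1272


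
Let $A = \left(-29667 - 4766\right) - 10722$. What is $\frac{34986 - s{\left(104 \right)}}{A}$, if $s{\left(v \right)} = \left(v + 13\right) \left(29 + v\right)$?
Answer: $- \frac{3885}{9031} \approx -0.43018$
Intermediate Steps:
$A = -45155$ ($A = -34433 - 10722 = -45155$)
$s{\left(v \right)} = \left(13 + v\right) \left(29 + v\right)$
$\frac{34986 - s{\left(104 \right)}}{A} = \frac{34986 - \left(377 + 104^{2} + 42 \cdot 104\right)}{-45155} = \left(34986 - \left(377 + 10816 + 4368\right)\right) \left(- \frac{1}{45155}\right) = \left(34986 - 15561\right) \left(- \frac{1}{45155}\right) = 19425 \left(- \frac{1}{45155}\right) = - \frac{3885}{9031}$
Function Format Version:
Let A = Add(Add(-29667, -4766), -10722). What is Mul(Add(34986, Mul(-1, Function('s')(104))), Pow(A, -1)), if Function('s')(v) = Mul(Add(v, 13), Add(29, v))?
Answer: Rational(-3885, 9031) ≈ -0.43018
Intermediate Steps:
A = -45155 (A = Add(-34433, -10722) = -45155)
Function('s')(v) = Mul(Add(13, v), Add(29, v))
Mul(Add(34986, Mul(-1, Function('s')(104))), Pow(A, -1)) = Mul(Add(34986, Mul(-1, Add(377, Pow(104, 2), Mul(42, 104)))), Pow(-45155, -1)) = Mul(Add(34986, Mul(-1, Add(377, 10816, 4368))), Rational(-1, 45155)) = Mul(Add(34986, Mul(-1, 15561)), Rational(-1, 45155)) = Mul(Add(34986, -15561), Rational(-1, 45155)) = Mul(19425, Rational(-1, 45155)) = Rational(-3885, 9031)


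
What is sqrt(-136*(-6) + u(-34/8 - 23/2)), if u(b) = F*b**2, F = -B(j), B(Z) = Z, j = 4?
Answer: I*sqrt(705)/2 ≈ 13.276*I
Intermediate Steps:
F = -4 (F = -1*4 = -4)
u(b) = -4*b**2
sqrt(-136*(-6) + u(-34/8 - 23/2)) = sqrt(-136*(-6) - 4*(-34/8 - 23/2)**2) = sqrt(-1*(-816) - 4*(-34*1/8 - 23*1/2)**2) = sqrt(816 - 4*(-17/4 - 23/2)**2) = sqrt(816 - 4*(-63/4)**2) = sqrt(816 - 4*3969/16) = sqrt(816 - 3969/4) = sqrt(-705/4) = I*sqrt(705)/2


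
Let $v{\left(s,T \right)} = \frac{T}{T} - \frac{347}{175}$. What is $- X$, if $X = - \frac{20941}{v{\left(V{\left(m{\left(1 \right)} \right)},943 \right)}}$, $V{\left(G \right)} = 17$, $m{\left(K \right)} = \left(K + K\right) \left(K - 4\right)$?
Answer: $- \frac{85225}{4} \approx -21306.0$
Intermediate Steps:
$m{\left(K \right)} = 2 K \left(-4 + K\right)$
$v{\left(s,T \right)} = - \frac{172}{175}$ ($v{\left(s,T \right)} = 1 - \frac{347}{175} = - \frac{172}{175}$)
$X = \frac{85225}{4}$ ($X = - \frac{20941}{- \frac{172}{175}} = \left(-20941\right) \left(- \frac{175}{172}\right) = \frac{85225}{4} \approx 21306.0$)
$- X = \left(-1\right) \frac{85225}{4} = - \frac{85225}{4}$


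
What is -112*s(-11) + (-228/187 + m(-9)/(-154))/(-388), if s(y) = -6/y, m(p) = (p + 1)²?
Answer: -7756361/126973 ≈ -61.087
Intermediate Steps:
m(p) = (1 + p)²
-112*s(-11) + (-228/187 + m(-9)/(-154))/(-388) = -112*(-6/(-11)) + (-228/187 + (1 - 9)²/(-154))/(-388) = -112*(-6*(-1/11)) + (-228*1/187 + (-8)²*(-1/154))*(-1/388) = -112/(1/(6/11)) + (-228/187 + 64*(-1/154))*(-1/388) = -112/11/6 + (-228/187 - 32/77)*(-1/388) = -112*6/11 - 2140/1309*(-1/388) = -672/11 + 535/126973 = -7756361/126973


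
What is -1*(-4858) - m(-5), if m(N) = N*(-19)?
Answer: 4763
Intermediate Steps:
m(N) = -19*N
-1*(-4858) - m(-5) = -1*(-4858) - (-19)*(-5) = 4858 - 1*95 = 4858 - 95 = 4763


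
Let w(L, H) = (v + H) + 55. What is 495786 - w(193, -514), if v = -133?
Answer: 496378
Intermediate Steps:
w(L, H) = -78 + H (w(L, H) = (-133 + H) + 55 = -78 + H)
495786 - w(193, -514) = 495786 - (-78 - 514) = 495786 - 1*(-592) = 495786 + 592 = 496378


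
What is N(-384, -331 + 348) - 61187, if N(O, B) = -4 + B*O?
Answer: -67719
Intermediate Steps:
N(-384, -331 + 348) - 61187 = (-4 + (-331 + 348)*(-384)) - 61187 = (-4 + 17*(-384)) - 61187 = (-4 - 6528) - 61187 = -6532 - 61187 = -67719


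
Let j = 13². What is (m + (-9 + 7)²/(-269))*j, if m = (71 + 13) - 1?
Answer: 3772587/269 ≈ 14024.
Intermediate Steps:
j = 169
m = 83 (m = 84 - 1 = 83)
(m + (-9 + 7)²/(-269))*j = (83 + (-9 + 7)²/(-269))*169 = (83 + (-2)²*(-1/269))*169 = (83 + 4*(-1/269))*169 = (83 - 4/269)*169 = (22323/269)*169 = 3772587/269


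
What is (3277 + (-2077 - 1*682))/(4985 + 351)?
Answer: 259/2668 ≈ 0.097076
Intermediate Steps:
(3277 + (-2077 - 1*682))/(4985 + 351) = (3277 + (-2077 - 682))/5336 = (3277 - 2759)*(1/5336) = 518*(1/5336) = 259/2668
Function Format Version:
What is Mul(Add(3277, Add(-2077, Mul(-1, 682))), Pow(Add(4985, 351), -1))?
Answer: Rational(259, 2668) ≈ 0.097076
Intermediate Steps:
Mul(Add(3277, Add(-2077, Mul(-1, 682))), Pow(Add(4985, 351), -1)) = Mul(Add(3277, Add(-2077, -682)), Pow(5336, -1)) = Mul(Add(3277, -2759), Rational(1, 5336)) = Mul(518, Rational(1, 5336)) = Rational(259, 2668)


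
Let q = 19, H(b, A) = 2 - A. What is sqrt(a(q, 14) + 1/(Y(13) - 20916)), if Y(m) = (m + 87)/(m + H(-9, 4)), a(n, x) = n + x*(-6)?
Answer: 3*I*sqrt(95494026866)/114988 ≈ 8.0623*I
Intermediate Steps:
a(n, x) = n - 6*x
Y(m) = (87 + m)/(-2 + m) (Y(m) = (m + 87)/(m + (2 - 1*4)) = (87 + m)/(m + (2 - 4)) = (87 + m)/(m - 2) = (87 + m)/(-2 + m))
sqrt(a(q, 14) + 1/(Y(13) - 20916)) = sqrt((19 - 6*14) + 1/((87 + 13)/(-2 + 13) - 20916)) = sqrt((19 - 84) + 1/(100/11 - 20916)) = sqrt(-65 + 1/((1/11)*100 - 20916)) = sqrt(-65 + 1/(100/11 - 20916)) = sqrt(-65 + 1/(-229976/11)) = sqrt(-65 - 11/229976) = sqrt(-14948451/229976) = 3*I*sqrt(95494026866)/114988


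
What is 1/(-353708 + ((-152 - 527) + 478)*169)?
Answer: -1/387677 ≈ -2.5795e-6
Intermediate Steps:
1/(-353708 + ((-152 - 527) + 478)*169) = 1/(-353708 + (-679 + 478)*169) = 1/(-353708 - 201*169) = 1/(-353708 - 33969) = 1/(-387677) = -1/387677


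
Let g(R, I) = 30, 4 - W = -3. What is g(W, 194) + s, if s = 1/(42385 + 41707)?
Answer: 2522761/84092 ≈ 30.000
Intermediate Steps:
W = 7 (W = 4 - 1*(-3) = 4 + 3 = 7)
s = 1/84092 ≈ 1.1892e-5
g(W, 194) + s = 30 + 1/84092 = 2522761/84092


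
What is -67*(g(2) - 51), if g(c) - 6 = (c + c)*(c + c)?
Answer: 1943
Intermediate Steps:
g(c) = 6 + 4*c**2 (g(c) = 6 + (c + c)*(c + c) = 6 + (2*c)*(2*c) = 6 + 4*c**2)
-67*(g(2) - 51) = -67*((6 + 4*2**2) - 51) = -67*((6 + 4*4) - 51) = -67*((6 + 16) - 51) = -67*(22 - 51) = -67*(-29) = 1943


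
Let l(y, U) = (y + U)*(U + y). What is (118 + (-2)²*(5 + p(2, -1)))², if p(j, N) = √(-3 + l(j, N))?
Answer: 19012 + 1104*I*√2 ≈ 19012.0 + 1561.3*I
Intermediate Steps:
l(y, U) = (U + y)² (l(y, U) = (U + y)*(U + y) = (U + y)²)
p(j, N) = √(-3 + (N + j)²)
(118 + (-2)²*(5 + p(2, -1)))² = (118 + (-2)²*(5 + √(-3 + (-1 + 2)²)))² = (118 + 4*(5 + √(-3 + 1²)))² = (118 + 4*(5 + √(-3 + 1)))² = (118 + 4*(5 + √(-2)))² = (118 + 4*(5 + I*√2))² = (118 + (20 + 4*I*√2))² = (138 + 4*I*√2)²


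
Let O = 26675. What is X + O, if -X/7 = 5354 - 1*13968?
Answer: 86973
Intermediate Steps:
X = 60298 (X = -7*(5354 - 1*13968) = -7*(5354 - 13968) = -7*(-8614) = 60298)
X + O = 60298 + 26675 = 86973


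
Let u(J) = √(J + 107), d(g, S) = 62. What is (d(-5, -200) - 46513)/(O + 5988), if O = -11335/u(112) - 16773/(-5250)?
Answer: -186650314029338250/23680459193702039 - 1612473885312500*√219/23680459193702039 ≈ -8.8897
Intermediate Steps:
u(J) = √(107 + J)
O = 5591/1750 - 11335*√219/219 (O = -11335/√(107 + 112) - 16773/(-5250) = -11335*√219/219 - 16773*(-1/5250) = -11335*√219/219 + 5591/1750 = 5591/1750 - 11335*√219/219 ≈ -762.75)
(d(-5, -200) - 46513)/(O + 5988) = (62 - 46513)/((5591/1750 - 11335*√219/219) + 5988) = -46451/(10484591/1750 - 11335*√219/219)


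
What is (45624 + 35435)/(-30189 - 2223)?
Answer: -81059/32412 ≈ -2.5009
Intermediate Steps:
(45624 + 35435)/(-30189 - 2223) = 81059/(-32412) = 81059*(-1/32412) = -81059/32412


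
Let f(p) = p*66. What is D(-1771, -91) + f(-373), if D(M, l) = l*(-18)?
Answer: -22980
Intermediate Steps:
D(M, l) = -18*l
f(p) = 66*p
D(-1771, -91) + f(-373) = -18*(-91) + 66*(-373) = 1638 - 24618 = -22980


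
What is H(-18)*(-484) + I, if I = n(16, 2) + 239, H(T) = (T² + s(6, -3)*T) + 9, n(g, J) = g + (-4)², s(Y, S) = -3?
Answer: -187037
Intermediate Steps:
n(g, J) = 16 + g (n(g, J) = g + 16 = 16 + g)
H(T) = 9 + T² - 3*T (H(T) = (T² - 3*T) + 9 = 9 + T² - 3*T)
I = 271 (I = (16 + 16) + 239 = 32 + 239 = 271)
H(-18)*(-484) + I = (9 + (-18)² - 3*(-18))*(-484) + 271 = (9 + 324 + 54)*(-484) + 271 = 387*(-484) + 271 = -187308 + 271 = -187037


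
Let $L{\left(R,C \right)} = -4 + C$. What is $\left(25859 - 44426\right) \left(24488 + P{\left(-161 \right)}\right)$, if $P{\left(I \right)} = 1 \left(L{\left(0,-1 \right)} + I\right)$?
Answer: $-451586574$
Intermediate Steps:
$P{\left(I \right)} = -5 + I$ ($P{\left(I \right)} = 1 \left(\left(-4 - 1\right) + I\right) = 1 \left(-5 + I\right) = -5 + I$)
$\left(25859 - 44426\right) \left(24488 + P{\left(-161 \right)}\right) = \left(25859 - 44426\right) \left(24488 - 166\right) = - 18567 \left(24488 - 166\right) = \left(-18567\right) 24322 = -451586574$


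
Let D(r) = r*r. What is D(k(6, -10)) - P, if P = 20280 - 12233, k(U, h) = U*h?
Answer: -4447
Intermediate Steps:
D(r) = r**2
P = 8047
D(k(6, -10)) - P = (6*(-10))**2 - 1*8047 = (-60)**2 - 8047 = 3600 - 8047 = -4447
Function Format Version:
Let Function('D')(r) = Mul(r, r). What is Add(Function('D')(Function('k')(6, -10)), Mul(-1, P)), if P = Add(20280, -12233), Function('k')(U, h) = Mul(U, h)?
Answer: -4447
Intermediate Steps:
Function('D')(r) = Pow(r, 2)
P = 8047
Add(Function('D')(Function('k')(6, -10)), Mul(-1, P)) = Add(Pow(Mul(6, -10), 2), Mul(-1, 8047)) = Add(Pow(-60, 2), -8047) = Add(3600, -8047) = -4447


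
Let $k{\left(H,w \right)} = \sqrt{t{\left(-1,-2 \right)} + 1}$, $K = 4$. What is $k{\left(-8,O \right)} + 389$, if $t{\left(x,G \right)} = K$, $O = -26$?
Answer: $389 + \sqrt{5} \approx 391.24$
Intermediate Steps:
$t{\left(x,G \right)} = 4$
$k{\left(H,w \right)} = \sqrt{5}$ ($k{\left(H,w \right)} = \sqrt{4 + 1} = \sqrt{5}$)
$k{\left(-8,O \right)} + 389 = \sqrt{5} + 389 = 389 + \sqrt{5}$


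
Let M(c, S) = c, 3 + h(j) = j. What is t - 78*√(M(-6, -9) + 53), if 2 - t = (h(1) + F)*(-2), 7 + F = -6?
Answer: -28 - 78*√47 ≈ -562.74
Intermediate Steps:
F = -13 (F = -7 - 6 = -13)
h(j) = -3 + j
t = -28 (t = 2 - ((-3 + 1) - 13)*(-2) = 2 - (-2 - 13)*(-2) = 2 - (-15)*(-2) = 2 - 1*30 = 2 - 30 = -28)
t - 78*√(M(-6, -9) + 53) = -28 - 78*√(-6 + 53) = -28 - 78*√47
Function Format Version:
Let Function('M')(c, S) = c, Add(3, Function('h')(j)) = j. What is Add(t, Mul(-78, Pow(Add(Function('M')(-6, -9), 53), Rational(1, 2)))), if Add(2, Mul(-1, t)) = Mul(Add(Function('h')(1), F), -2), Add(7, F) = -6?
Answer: Add(-28, Mul(-78, Pow(47, Rational(1, 2)))) ≈ -562.74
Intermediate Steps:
F = -13 (F = Add(-7, -6) = -13)
Function('h')(j) = Add(-3, j)
t = -28 (t = Add(2, Mul(-1, Mul(Add(Add(-3, 1), -13), -2))) = Add(2, Mul(-1, Mul(Add(-2, -13), -2))) = Add(2, Mul(-1, Mul(-15, -2))) = Add(2, Mul(-1, 30)) = Add(2, -30) = -28)
Add(t, Mul(-78, Pow(Add(Function('M')(-6, -9), 53), Rational(1, 2)))) = Add(-28, Mul(-78, Pow(Add(-6, 53), Rational(1, 2)))) = Add(-28, Mul(-78, Pow(47, Rational(1, 2))))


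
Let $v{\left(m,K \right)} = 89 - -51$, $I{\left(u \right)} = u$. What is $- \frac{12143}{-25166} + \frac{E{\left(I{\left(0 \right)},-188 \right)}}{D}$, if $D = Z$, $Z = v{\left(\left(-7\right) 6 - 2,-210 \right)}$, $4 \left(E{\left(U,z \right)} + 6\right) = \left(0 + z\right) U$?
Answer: $\frac{193628}{440405} \approx 0.43966$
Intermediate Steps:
$E{\left(U,z \right)} = -6 + \frac{U z}{4}$ ($E{\left(U,z \right)} = -6 + \frac{\left(0 + z\right) U}{4} = -6 + \frac{z U}{4} = -6 + \frac{U z}{4}$)
$v{\left(m,K \right)} = 140$ ($v{\left(m,K \right)} = 89 + 51 = 140$)
$Z = 140$
$D = 140$
$- \frac{12143}{-25166} + \frac{E{\left(I{\left(0 \right)},-188 \right)}}{D} = - \frac{12143}{-25166} + \frac{-6 + \frac{1}{4} \cdot 0 \left(-188\right)}{140} = \left(-12143\right) \left(- \frac{1}{25166}\right) + \left(-6 + 0\right) \frac{1}{140} = \frac{12143}{25166} - \frac{3}{70} = \frac{193628}{440405}$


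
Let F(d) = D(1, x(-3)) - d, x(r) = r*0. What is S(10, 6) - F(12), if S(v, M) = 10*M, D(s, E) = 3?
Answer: 69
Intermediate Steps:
x(r) = 0
F(d) = 3 - d
S(10, 6) - F(12) = 10*6 - (3 - 1*12) = 60 - (3 - 12) = 60 - 1*(-9) = 60 + 9 = 69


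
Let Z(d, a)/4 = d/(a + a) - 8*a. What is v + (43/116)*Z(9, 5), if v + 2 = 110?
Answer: 14507/290 ≈ 50.024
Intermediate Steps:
v = 108 (v = -2 + 110 = 108)
Z(d, a) = -32*a + 2*d/a (Z(d, a) = 4*(d/(a + a) - 8*a) = 4*(d/((2*a)) - 8*a) = 4*((1/(2*a))*d - 8*a) = 4*(d/(2*a) - 8*a) = 4*(-8*a + d/(2*a)) = -32*a + 2*d/a)
v + (43/116)*Z(9, 5) = 108 + (43/116)*(-32*5 + 2*9/5) = 108 + (43*(1/116))*(-160 + 2*9*(⅕)) = 108 + 43*(-160 + 18/5)/116 = 108 + (43/116)*(-782/5) = 108 - 16813/290 = 14507/290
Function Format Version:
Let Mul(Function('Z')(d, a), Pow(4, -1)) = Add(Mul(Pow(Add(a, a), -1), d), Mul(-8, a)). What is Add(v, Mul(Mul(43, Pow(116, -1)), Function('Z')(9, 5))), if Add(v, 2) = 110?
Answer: Rational(14507, 290) ≈ 50.024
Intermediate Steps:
v = 108 (v = Add(-2, 110) = 108)
Function('Z')(d, a) = Add(Mul(-32, a), Mul(2, d, Pow(a, -1))) (Function('Z')(d, a) = Mul(4, Add(Mul(Pow(Add(a, a), -1), d), Mul(-8, a))) = Mul(4, Add(Mul(Pow(Mul(2, a), -1), d), Mul(-8, a))) = Mul(4, Add(Mul(Mul(Rational(1, 2), Pow(a, -1)), d), Mul(-8, a))) = Mul(4, Add(Mul(Rational(1, 2), d, Pow(a, -1)), Mul(-8, a))) = Mul(4, Add(Mul(-8, a), Mul(Rational(1, 2), d, Pow(a, -1)))) = Add(Mul(-32, a), Mul(2, d, Pow(a, -1))))
Add(v, Mul(Mul(43, Pow(116, -1)), Function('Z')(9, 5))) = Add(108, Mul(Mul(43, Pow(116, -1)), Add(Mul(-32, 5), Mul(2, 9, Pow(5, -1))))) = Add(108, Mul(Mul(43, Rational(1, 116)), Add(-160, Mul(2, 9, Rational(1, 5))))) = Add(108, Mul(Rational(43, 116), Add(-160, Rational(18, 5)))) = Add(108, Mul(Rational(43, 116), Rational(-782, 5))) = Add(108, Rational(-16813, 290)) = Rational(14507, 290)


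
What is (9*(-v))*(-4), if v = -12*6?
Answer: -2592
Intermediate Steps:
v = -72
(9*(-v))*(-4) = (9*(-1*(-72)))*(-4) = (9*72)*(-4) = 648*(-4) = -2592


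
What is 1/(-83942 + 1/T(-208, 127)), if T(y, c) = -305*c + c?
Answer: -38608/3240832737 ≈ -1.1913e-5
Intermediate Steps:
T(y, c) = -304*c
1/(-83942 + 1/T(-208, 127)) = 1/(-83942 + 1/(-304*127)) = 1/(-83942 + 1/(-38608)) = 1/(-83942 - 1/38608) = 1/(-3240832737/38608) = -38608/3240832737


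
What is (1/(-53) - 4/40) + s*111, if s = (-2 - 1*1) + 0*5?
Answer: -176553/530 ≈ -333.12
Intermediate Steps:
s = -3 (s = (-2 - 1) + 0 = -3 + 0 = -3)
(1/(-53) - 4/40) + s*111 = (1/(-53) - 4/40) - 3*111 = (1*(-1/53) - 4*1/40) - 333 = (-1/53 - ⅒) - 333 = -63/530 - 333 = -176553/530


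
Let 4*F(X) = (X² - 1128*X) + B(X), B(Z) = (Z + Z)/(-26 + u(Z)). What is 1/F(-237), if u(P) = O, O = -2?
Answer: 56/4529307 ≈ 1.2364e-5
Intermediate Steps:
u(P) = -2
B(Z) = -Z/14 (B(Z) = (Z + Z)/(-26 - 2) = (2*Z)/(-28) = (2*Z)*(-1/28) = -Z/14)
F(X) = -15793*X/56 + X²/4 (F(X) = ((X² - 1128*X) - X/14)/4 = (X² - 15793*X/14)/4 = -15793*X/56 + X²/4)
1/F(-237) = 1/((1/56)*(-237)*(-15793 + 14*(-237))) = 1/((1/56)*(-237)*(-15793 - 3318)) = 1/((1/56)*(-237)*(-19111)) = 1/(4529307/56) = 56/4529307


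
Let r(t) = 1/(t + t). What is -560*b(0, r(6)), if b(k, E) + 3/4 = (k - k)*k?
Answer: 420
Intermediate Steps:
r(t) = 1/(2*t)
b(k, E) = -3/4 (b(k, E) = -3/4 + (k - k)*k = -3/4 + 0*k = -3/4 + 0 = -3/4)
-560*b(0, r(6)) = -560*(-3/4) = 420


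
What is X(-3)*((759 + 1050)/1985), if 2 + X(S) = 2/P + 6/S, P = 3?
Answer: -1206/397 ≈ -3.0378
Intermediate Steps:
X(S) = -4/3 + 6/S (X(S) = -2 + (2/3 + 6/S) = -2 + (2*(⅓) + 6/S) = -2 + (⅔ + 6/S) = -4/3 + 6/S)
X(-3)*((759 + 1050)/1985) = (-4/3 + 6/(-3))*((759 + 1050)/1985) = (-4/3 + 6*(-⅓))*(1809*(1/1985)) = (-4/3 - 2)*(1809/1985) = -10/3*1809/1985 = -1206/397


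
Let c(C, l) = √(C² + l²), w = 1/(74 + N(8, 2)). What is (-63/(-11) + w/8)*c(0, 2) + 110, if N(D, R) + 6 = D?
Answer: 406155/3344 ≈ 121.46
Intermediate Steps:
N(D, R) = -6 + D
w = 1/76 (w = 1/(74 + (-6 + 8)) = 1/(74 + 2) = 1/76 ≈ 0.013158)
(-63/(-11) + w/8)*c(0, 2) + 110 = (-63/(-11) + (1/76)/8)*√(0² + 2²) + 110 = (-63*(-1/11) + (1/76)*(⅛))*√(0 + 4) + 110 = (63/11 + 1/608)*√4 + 110 = (38315/6688)*2 + 110 = 38315/3344 + 110 = 406155/3344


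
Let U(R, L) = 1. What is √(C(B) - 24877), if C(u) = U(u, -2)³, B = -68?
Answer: 6*I*√691 ≈ 157.72*I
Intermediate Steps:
C(u) = 1 (C(u) = 1³ = 1)
√(C(B) - 24877) = √(1 - 24877) = √(-24876) = 6*I*√691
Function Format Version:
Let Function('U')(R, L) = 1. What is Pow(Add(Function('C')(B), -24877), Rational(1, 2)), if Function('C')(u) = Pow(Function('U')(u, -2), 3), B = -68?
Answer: Mul(6, I, Pow(691, Rational(1, 2))) ≈ Mul(157.72, I)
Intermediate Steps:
Function('C')(u) = 1 (Function('C')(u) = Pow(1, 3) = 1)
Pow(Add(Function('C')(B), -24877), Rational(1, 2)) = Pow(Add(1, -24877), Rational(1, 2)) = Pow(-24876, Rational(1, 2)) = Mul(6, I, Pow(691, Rational(1, 2)))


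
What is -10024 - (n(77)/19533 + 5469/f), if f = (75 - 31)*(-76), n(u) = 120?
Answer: -218214911917/21772784 ≈ -10022.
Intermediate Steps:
f = -3344 (f = 44*(-76) = -3344)
-10024 - (n(77)/19533 + 5469/f) = -10024 - (120/19533 + 5469/(-3344)) = -10024 - (120*(1/19533) + 5469*(-1/3344)) = -10024 - (40/6511 - 5469/3344) = -10024 - 1*(-35474899/21772784) = -10024 + 35474899/21772784 = -218214911917/21772784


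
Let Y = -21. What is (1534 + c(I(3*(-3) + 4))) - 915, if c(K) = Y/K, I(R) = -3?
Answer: 626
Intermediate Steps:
c(K) = -21/K
(1534 + c(I(3*(-3) + 4))) - 915 = (1534 - 21/(-3)) - 915 = (1534 - 21*(-⅓)) - 915 = (1534 + 7) - 915 = 1541 - 915 = 626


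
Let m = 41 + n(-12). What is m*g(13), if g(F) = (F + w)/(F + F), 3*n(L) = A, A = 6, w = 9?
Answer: 473/13 ≈ 36.385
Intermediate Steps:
n(L) = 2 (n(L) = (⅓)*6 = 2)
m = 43 (m = 41 + 2 = 43)
g(F) = (9 + F)/(2*F) (g(F) = (F + 9)/(F + F) = (9 + F)/((2*F)) = (9 + F)*(1/(2*F)) = (9 + F)/(2*F))
m*g(13) = 43*((½)*(9 + 13)/13) = 43*((½)*(1/13)*22) = 43*(11/13) = 473/13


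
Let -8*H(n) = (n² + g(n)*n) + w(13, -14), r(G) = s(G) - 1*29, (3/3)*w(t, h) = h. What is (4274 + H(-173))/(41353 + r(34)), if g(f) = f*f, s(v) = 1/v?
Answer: 44046949/2810034 ≈ 15.675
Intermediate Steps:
w(t, h) = h
g(f) = f²
r(G) = -29 + 1/G (r(G) = 1/G - 1*29 = 1/G - 29 = -29 + 1/G)
H(n) = 7/4 - n²/8 - n³/8 (H(n) = -((n² + n²*n) - 14)/8 = -((n² + n³) - 14)/8 = -(-14 + n² + n³)/8 = 7/4 - n²/8 - n³/8)
(4274 + H(-173))/(41353 + r(34)) = (4274 + (7/4 - ⅛*(-173)² - ⅛*(-173)³))/(41353 + (-29 + 1/34)) = (4274 + (7/4 - ⅛*29929 - ⅛*(-5177717)))/(41353 + (-29 + 1/34)) = (4274 + (7/4 - 29929/8 + 5177717/8))/(41353 - 985/34) = (4274 + 2573901/4)/(1405017/34) = (2590997/4)*(34/1405017) = 44046949/2810034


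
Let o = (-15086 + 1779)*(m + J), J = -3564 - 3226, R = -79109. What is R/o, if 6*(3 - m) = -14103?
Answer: -158218/118073011 ≈ -0.0013400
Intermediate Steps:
m = 4707/2 (m = 3 - 1/6*(-14103) = 3 + 4701/2 = 4707/2 ≈ 2353.5)
J = -6790
o = 118073011/2 (o = (-15086 + 1779)*(4707/2 - 6790) = -13307*(-8873/2) = 118073011/2 ≈ 5.9036e+7)
R/o = -79109/118073011/2 = -79109*2/118073011 = -158218/118073011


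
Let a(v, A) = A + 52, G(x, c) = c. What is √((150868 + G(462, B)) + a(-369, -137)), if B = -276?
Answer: 3*√16723 ≈ 387.95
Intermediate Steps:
a(v, A) = 52 + A
√((150868 + G(462, B)) + a(-369, -137)) = √((150868 - 276) + (52 - 137)) = √(150592 - 85) = √150507 = 3*√16723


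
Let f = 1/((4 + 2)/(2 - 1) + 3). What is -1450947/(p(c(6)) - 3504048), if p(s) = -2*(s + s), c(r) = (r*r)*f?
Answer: 1450947/3504064 ≈ 0.41408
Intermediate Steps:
f = ⅑ (f = 1/(6/1 + 3) = 1/(6*1 + 3) = 1/(6 + 3) = 1/9 = ⅑ ≈ 0.11111)
c(r) = r²/9 (c(r) = (r*r)*(⅑) = r²*(⅑) = r²/9)
p(s) = -4*s
-1450947/(p(c(6)) - 3504048) = -1450947/(-4*6²/9 - 3504048) = -1450947/(-4*36/9 - 3504048) = -1450947/(-4*4 - 3504048) = -1450947/(-16 - 3504048) = -1450947/(-3504064) = -1450947*(-1/3504064) = 1450947/3504064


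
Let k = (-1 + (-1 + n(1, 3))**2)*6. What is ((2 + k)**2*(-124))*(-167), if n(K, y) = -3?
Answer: 175272512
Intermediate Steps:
k = 90 (k = (-1 + (-1 - 3)**2)*6 = (-1 + (-4)**2)*6 = (-1 + 16)*6 = 15*6 = 90)
((2 + k)**2*(-124))*(-167) = ((2 + 90)**2*(-124))*(-167) = (92**2*(-124))*(-167) = (8464*(-124))*(-167) = -1049536*(-167) = 175272512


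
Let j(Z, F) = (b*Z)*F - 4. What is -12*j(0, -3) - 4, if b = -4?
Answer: 44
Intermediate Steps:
j(Z, F) = -4 - 4*F*Z (j(Z, F) = (-4*Z)*F - 4 = -4*F*Z - 4 = -4 - 4*F*Z)
-12*j(0, -3) - 4 = -12*(-4 - 4*(-3)*0) - 4 = -12*(-4 + 0) - 4 = -12*(-4) - 4 = 48 - 4 = 44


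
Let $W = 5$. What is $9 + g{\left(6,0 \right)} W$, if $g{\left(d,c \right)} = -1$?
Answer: $4$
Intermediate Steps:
$9 + g{\left(6,0 \right)} W = 9 - 5 = 4$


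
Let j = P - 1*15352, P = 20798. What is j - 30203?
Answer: -24757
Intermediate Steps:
j = 5446 (j = 20798 - 1*15352 = 20798 - 15352 = 5446)
j - 30203 = 5446 - 30203 = -24757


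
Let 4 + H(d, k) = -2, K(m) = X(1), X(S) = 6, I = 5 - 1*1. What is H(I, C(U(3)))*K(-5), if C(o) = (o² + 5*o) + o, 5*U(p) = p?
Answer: -36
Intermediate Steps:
U(p) = p/5
I = 4 (I = 5 - 1 = 4)
K(m) = 6
C(o) = o² + 6*o
H(d, k) = -6 (H(d, k) = -4 - 2 = -6)
H(I, C(U(3)))*K(-5) = -6*6 = -36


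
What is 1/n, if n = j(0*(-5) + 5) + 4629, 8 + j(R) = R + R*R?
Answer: 1/4651 ≈ 0.00021501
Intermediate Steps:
j(R) = -8 + R + R**2 (j(R) = -8 + (R + R*R) = -8 + (R + R**2) = -8 + R + R**2)
n = 4651 (n = (-8 + (0*(-5) + 5) + (0*(-5) + 5)**2) + 4629 = (-8 + (0 + 5) + (0 + 5)**2) + 4629 = (-8 + 5 + 5**2) + 4629 = (-8 + 5 + 25) + 4629 = 22 + 4629 = 4651)
1/n = 1/4651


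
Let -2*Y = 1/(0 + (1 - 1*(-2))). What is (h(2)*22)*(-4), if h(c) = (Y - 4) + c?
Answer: 572/3 ≈ 190.67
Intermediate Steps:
Y = -⅙ (Y = -1/(2*(0 + (1 - 1*(-2)))) = -1/(2*(0 + (1 + 2))) = -1/(2*(0 + 3)) = -½/3 = -½*⅓ = -⅙ ≈ -0.16667)
h(c) = -25/6 + c (h(c) = (-⅙ - 4) + c = -25/6 + c)
(h(2)*22)*(-4) = ((-25/6 + 2)*22)*(-4) = -13/6*22*(-4) = -143/3*(-4) = 572/3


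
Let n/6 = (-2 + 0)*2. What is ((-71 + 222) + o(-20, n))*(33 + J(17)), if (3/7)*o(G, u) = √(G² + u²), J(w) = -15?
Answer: 2718 + 168*√61 ≈ 4030.1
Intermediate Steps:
n = -24 (n = 6*((-2 + 0)*2) = 6*(-2*2) = 6*(-4) = -24)
o(G, u) = 7*√(G² + u²)/3
((-71 + 222) + o(-20, n))*(33 + J(17)) = ((-71 + 222) + 7*√((-20)² + (-24)²)/3)*(33 - 15) = (151 + 7*√(400 + 576)/3)*18 = (151 + 7*√976/3)*18 = (151 + 7*(4*√61)/3)*18 = (151 + 28*√61/3)*18 = 2718 + 168*√61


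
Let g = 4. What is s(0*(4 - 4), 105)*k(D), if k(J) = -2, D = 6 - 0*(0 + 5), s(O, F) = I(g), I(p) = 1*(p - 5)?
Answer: 2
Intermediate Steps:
I(p) = -5 + p (I(p) = 1*(-5 + p) = -5 + p)
s(O, F) = -1 (s(O, F) = -5 + 4 = -1)
D = 6 (D = 6 - 0*5 = 6 - 1*0 = 6 + 0 = 6)
s(0*(4 - 4), 105)*k(D) = -1*(-2) = 2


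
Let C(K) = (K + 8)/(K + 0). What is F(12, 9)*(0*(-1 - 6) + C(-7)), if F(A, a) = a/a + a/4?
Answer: -13/28 ≈ -0.46429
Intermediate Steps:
F(A, a) = 1 + a/4 (F(A, a) = 1 + a*(¼) = 1 + a/4)
C(K) = (8 + K)/K
F(12, 9)*(0*(-1 - 6) + C(-7)) = (1 + (¼)*9)*(0*(-1 - 6) + (8 - 7)/(-7)) = (1 + 9/4)*(0*(-7) - ⅐*1) = 13*(0 - ⅐)/4 = (13/4)*(-⅐) = -13/28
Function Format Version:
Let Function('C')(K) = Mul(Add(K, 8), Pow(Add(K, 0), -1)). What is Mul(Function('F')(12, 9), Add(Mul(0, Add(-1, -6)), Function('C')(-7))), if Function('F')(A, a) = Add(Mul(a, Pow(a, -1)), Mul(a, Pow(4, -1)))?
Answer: Rational(-13, 28) ≈ -0.46429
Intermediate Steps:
Function('F')(A, a) = Add(1, Mul(Rational(1, 4), a)) (Function('F')(A, a) = Add(1, Mul(a, Rational(1, 4))) = Add(1, Mul(Rational(1, 4), a)))
Function('C')(K) = Mul(Pow(K, -1), Add(8, K)) (Function('C')(K) = Mul(Add(8, K), Pow(K, -1)) = Mul(Pow(K, -1), Add(8, K)))
Mul(Function('F')(12, 9), Add(Mul(0, Add(-1, -6)), Function('C')(-7))) = Mul(Add(1, Mul(Rational(1, 4), 9)), Add(Mul(0, Add(-1, -6)), Mul(Pow(-7, -1), Add(8, -7)))) = Mul(Add(1, Rational(9, 4)), Add(Mul(0, -7), Mul(Rational(-1, 7), 1))) = Mul(Rational(13, 4), Add(0, Rational(-1, 7))) = Mul(Rational(13, 4), Rational(-1, 7)) = Rational(-13, 28)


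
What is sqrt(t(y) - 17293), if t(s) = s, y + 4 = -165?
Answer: I*sqrt(17462) ≈ 132.14*I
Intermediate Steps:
y = -169 (y = -4 - 165 = -169)
sqrt(t(y) - 17293) = sqrt(-169 - 17293) = sqrt(-17462) = I*sqrt(17462)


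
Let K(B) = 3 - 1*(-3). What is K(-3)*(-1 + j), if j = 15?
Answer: 84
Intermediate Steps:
K(B) = 6 (K(B) = 3 + 3 = 6)
K(-3)*(-1 + j) = 6*(-1 + 15) = 6*14 = 84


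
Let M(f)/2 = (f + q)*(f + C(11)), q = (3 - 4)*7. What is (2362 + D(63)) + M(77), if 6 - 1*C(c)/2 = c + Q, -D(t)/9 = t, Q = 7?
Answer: 9215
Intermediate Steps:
q = -7 (q = -1*7 = -7)
D(t) = -9*t
C(c) = -2 - 2*c (C(c) = 12 - 2*(c + 7) = 12 - 2*(7 + c) = 12 + (-14 - 2*c) = -2 - 2*c)
M(f) = 2*(-24 + f)*(-7 + f) (M(f) = 2*((f - 7)*(f + (-2 - 2*11))) = 2*((-7 + f)*(f + (-2 - 22))) = 2*((-7 + f)*(f - 24)) = 2*((-7 + f)*(-24 + f)) = 2*((-24 + f)*(-7 + f)) = 2*(-24 + f)*(-7 + f))
(2362 + D(63)) + M(77) = (2362 - 9*63) + (336 - 62*77 + 2*77**2) = (2362 - 567) + (336 - 4774 + 2*5929) = 1795 + (336 - 4774 + 11858) = 1795 + 7420 = 9215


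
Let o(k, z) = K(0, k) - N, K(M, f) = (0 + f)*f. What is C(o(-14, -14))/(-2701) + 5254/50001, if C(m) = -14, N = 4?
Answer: 14891068/135052701 ≈ 0.11026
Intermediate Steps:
K(M, f) = f² (K(M, f) = f*f = f²)
o(k, z) = -4 + k² (o(k, z) = k² - 1*4 = k² - 4 = -4 + k²)
C(o(-14, -14))/(-2701) + 5254/50001 = -14/(-2701) + 5254/50001 = -14*(-1/2701) + 5254*(1/50001) = 14/2701 + 5254/50001 = 14891068/135052701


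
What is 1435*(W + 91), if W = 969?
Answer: 1521100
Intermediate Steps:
1435*(W + 91) = 1435*(969 + 91) = 1435*1060 = 1521100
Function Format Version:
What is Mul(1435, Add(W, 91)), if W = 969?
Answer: 1521100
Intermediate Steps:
Mul(1435, Add(W, 91)) = Mul(1435, Add(969, 91)) = Mul(1435, 1060) = 1521100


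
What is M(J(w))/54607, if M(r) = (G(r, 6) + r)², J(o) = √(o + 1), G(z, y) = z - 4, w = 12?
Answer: 68/54607 - 16*√13/54607 ≈ 0.00018883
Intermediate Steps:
G(z, y) = -4 + z
J(o) = √(1 + o)
M(r) = (-4 + 2*r)² (M(r) = ((-4 + r) + r)² = (-4 + 2*r)²)
M(J(w))/54607 = (4*(-2 + √(1 + 12))²)/54607 = (4*(-2 + √13)²)*(1/54607) = 4*(-2 + √13)²/54607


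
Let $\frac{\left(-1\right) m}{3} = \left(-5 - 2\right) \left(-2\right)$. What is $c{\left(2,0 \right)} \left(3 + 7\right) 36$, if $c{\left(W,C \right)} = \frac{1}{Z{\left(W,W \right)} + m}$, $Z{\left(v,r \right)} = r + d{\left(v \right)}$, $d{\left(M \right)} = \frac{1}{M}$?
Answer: $- \frac{720}{79} \approx -9.1139$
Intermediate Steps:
$Z{\left(v,r \right)} = r + \frac{1}{v}$
$m = -42$ ($m = - 3 \left(-5 - 2\right) \left(-2\right) = - 3 \left(\left(-7\right) \left(-2\right)\right) = \left(-3\right) 14 = -42$)
$c{\left(W,C \right)} = \frac{1}{-42 + W + \frac{1}{W}}$ ($c{\left(W,C \right)} = \frac{1}{\left(W + \frac{1}{W}\right) - 42} = \frac{1}{-42 + W + \frac{1}{W}}$)
$c{\left(2,0 \right)} \left(3 + 7\right) 36 = \frac{2}{1 + 2 \left(-42 + 2\right)} \left(3 + 7\right) 36 = \frac{2}{1 + 2 \left(-40\right)} 10 \cdot 36 = \frac{2}{1 - 80} \cdot 360 = \frac{2}{-79} \cdot 360 = 2 \left(- \frac{1}{79}\right) 360 = \left(- \frac{2}{79}\right) 360 = - \frac{720}{79}$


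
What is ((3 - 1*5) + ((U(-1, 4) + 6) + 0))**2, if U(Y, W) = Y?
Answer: 9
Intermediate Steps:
((3 - 1*5) + ((U(-1, 4) + 6) + 0))**2 = ((3 - 1*5) + ((-1 + 6) + 0))**2 = ((3 - 5) + (5 + 0))**2 = (-2 + 5)**2 = 3**2 = 9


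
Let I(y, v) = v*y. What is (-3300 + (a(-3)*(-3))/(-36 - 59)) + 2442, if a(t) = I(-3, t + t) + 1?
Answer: -4287/5 ≈ -857.40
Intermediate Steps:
a(t) = 1 - 6*t (a(t) = (t + t)*(-3) + 1 = (2*t)*(-3) + 1 = -6*t + 1 = 1 - 6*t)
(-3300 + (a(-3)*(-3))/(-36 - 59)) + 2442 = (-3300 + ((1 - 6*(-3))*(-3))/(-36 - 59)) + 2442 = (-3300 + ((1 + 18)*(-3))/(-95)) + 2442 = (-3300 - (-3)/5) + 2442 = (-3300 - 1/95*(-57)) + 2442 = (-3300 + ⅗) + 2442 = -16497/5 + 2442 = -4287/5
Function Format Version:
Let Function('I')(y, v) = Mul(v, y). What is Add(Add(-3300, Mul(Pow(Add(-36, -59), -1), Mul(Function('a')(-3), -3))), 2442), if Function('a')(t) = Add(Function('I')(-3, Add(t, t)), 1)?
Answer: Rational(-4287, 5) ≈ -857.40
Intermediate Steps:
Function('a')(t) = Add(1, Mul(-6, t)) (Function('a')(t) = Add(Mul(Add(t, t), -3), 1) = Add(Mul(Mul(2, t), -3), 1) = Add(Mul(-6, t), 1) = Add(1, Mul(-6, t)))
Add(Add(-3300, Mul(Pow(Add(-36, -59), -1), Mul(Function('a')(-3), -3))), 2442) = Add(Add(-3300, Mul(Pow(Add(-36, -59), -1), Mul(Add(1, Mul(-6, -3)), -3))), 2442) = Add(Add(-3300, Mul(Pow(-95, -1), Mul(Add(1, 18), -3))), 2442) = Add(Add(-3300, Mul(Rational(-1, 95), Mul(19, -3))), 2442) = Add(Add(-3300, Mul(Rational(-1, 95), -57)), 2442) = Add(Add(-3300, Rational(3, 5)), 2442) = Add(Rational(-16497, 5), 2442) = Rational(-4287, 5)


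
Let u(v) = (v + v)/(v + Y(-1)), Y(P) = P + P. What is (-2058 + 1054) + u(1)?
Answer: -1006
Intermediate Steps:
Y(P) = 2*P
u(v) = 2*v/(-2 + v) (u(v) = (v + v)/(v + 2*(-1)) = (2*v)/(v - 2) = (2*v)/(-2 + v) = 2*v/(-2 + v))
(-2058 + 1054) + u(1) = (-2058 + 1054) + 2*1/(-2 + 1) = -1004 + 2*1/(-1) = -1004 + 2*1*(-1) = -1004 - 2 = -1006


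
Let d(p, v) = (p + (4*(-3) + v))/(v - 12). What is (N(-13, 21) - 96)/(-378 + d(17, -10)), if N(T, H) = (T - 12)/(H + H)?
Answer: 44627/174531 ≈ 0.25570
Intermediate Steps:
N(T, H) = (-12 + T)/(2*H) (N(T, H) = (-12 + T)/((2*H)) = (-12 + T)*(1/(2*H)) = (-12 + T)/(2*H))
d(p, v) = (-12 + p + v)/(-12 + v) (d(p, v) = (p + (-12 + v))/(-12 + v) = (-12 + p + v)/(-12 + v))
(N(-13, 21) - 96)/(-378 + d(17, -10)) = ((½)*(-12 - 13)/21 - 96)/(-378 + (-12 + 17 - 10)/(-12 - 10)) = ((½)*(1/21)*(-25) - 96)/(-378 - 5/(-22)) = (-25/42 - 96)/(-378 - 1/22*(-5)) = -4057/(42*(-378 + 5/22)) = -4057/(42*(-8311/22)) = -4057/42*(-22/8311) = 44627/174531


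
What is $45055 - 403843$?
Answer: $-358788$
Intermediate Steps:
$45055 - 403843 = -358788$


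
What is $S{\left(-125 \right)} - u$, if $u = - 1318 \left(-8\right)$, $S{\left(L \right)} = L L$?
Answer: $5081$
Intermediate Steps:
$S{\left(L \right)} = L^{2}$
$u = 10544$ ($u = \left(-1\right) \left(-10544\right) = 10544$)
$S{\left(-125 \right)} - u = \left(-125\right)^{2} - 10544 = 15625 - 10544 = 5081$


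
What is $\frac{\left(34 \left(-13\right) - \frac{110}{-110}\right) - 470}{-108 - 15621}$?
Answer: $\frac{911}{15729} \approx 0.057918$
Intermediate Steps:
$\frac{\left(34 \left(-13\right) - \frac{110}{-110}\right) - 470}{-108 - 15621} = \frac{\left(-442 - -1\right) - 470}{-15729} = \left(\left(-442 + 1\right) - 470\right) \left(- \frac{1}{15729}\right) = \left(-441 - 470\right) \left(- \frac{1}{15729}\right) = \left(-911\right) \left(- \frac{1}{15729}\right) = \frac{911}{15729}$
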